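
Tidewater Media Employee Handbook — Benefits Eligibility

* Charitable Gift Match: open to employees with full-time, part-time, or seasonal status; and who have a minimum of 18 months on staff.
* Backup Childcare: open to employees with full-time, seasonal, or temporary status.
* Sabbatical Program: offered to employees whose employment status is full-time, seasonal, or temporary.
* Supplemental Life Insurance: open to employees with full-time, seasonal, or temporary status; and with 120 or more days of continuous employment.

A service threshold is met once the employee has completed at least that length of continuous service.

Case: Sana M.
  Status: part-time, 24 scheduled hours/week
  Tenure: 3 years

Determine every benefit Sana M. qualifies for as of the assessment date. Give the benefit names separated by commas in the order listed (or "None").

Charitable Gift Match

Charitable Gift Match — status part-time ✓; service 3 years ≥ 18 months (≈540 days) ✓ → eligible.
Backup Childcare — status part-time ✗ (requires full-time, seasonal, or temporary) → not eligible.
Sabbatical Program — status part-time ✗ (requires full-time, seasonal, or temporary) → not eligible.
Supplemental Life Insurance — status part-time ✗ (requires full-time, seasonal, or temporary) → not eligible.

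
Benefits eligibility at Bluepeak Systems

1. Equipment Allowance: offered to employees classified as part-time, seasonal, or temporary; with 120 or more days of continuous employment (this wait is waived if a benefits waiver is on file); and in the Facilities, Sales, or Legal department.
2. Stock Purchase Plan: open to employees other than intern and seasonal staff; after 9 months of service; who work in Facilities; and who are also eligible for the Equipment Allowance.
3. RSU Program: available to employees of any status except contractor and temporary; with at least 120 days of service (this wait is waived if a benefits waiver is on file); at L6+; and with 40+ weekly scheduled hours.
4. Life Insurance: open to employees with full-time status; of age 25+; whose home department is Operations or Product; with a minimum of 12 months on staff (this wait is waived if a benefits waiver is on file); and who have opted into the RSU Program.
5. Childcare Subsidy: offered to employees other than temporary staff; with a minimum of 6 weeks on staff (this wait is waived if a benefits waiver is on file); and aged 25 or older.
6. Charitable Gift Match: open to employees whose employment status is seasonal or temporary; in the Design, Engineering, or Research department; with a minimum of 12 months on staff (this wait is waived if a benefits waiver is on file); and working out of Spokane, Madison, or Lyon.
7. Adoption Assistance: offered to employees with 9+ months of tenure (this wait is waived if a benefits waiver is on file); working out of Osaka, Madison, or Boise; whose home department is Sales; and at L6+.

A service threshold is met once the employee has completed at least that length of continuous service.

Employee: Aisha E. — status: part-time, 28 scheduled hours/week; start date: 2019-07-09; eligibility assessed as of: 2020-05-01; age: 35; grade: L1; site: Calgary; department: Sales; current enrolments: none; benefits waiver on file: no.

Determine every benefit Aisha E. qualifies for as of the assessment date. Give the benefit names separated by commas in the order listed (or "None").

Service from 2019-07-09 to 2020-05-01: 297 days.
Equipment Allowance — status part-time ✓; no waiver, service 297 days ≥ 120 days ✓; dept Sales ✓ → eligible.
Stock Purchase Plan — status part-time ✓ (not excluded); service 297 days ≥ 9 months (≈270 days) ✓; dept Sales ✗ → not eligible.
RSU Program — status part-time ✓ (not excluded); no waiver, service 297 days ≥ 120 days ✓; grade L1 < L6 ✗ → not eligible.
Life Insurance — status part-time ✗ (requires full-time) → not eligible.
Childcare Subsidy — status part-time ✓ (not excluded); no waiver, service 297 days ≥ 6 weeks (≈42 days) ✓; age 35 ≥ 25 ✓ → eligible.
Charitable Gift Match — status part-time ✗ (requires seasonal or temporary) → not eligible.
Adoption Assistance — no waiver, service 297 days ≥ 9 months (≈270 days) ✓; site Calgary ✗ (not Osaka, Madison, or Boise) → not eligible.

Equipment Allowance, Childcare Subsidy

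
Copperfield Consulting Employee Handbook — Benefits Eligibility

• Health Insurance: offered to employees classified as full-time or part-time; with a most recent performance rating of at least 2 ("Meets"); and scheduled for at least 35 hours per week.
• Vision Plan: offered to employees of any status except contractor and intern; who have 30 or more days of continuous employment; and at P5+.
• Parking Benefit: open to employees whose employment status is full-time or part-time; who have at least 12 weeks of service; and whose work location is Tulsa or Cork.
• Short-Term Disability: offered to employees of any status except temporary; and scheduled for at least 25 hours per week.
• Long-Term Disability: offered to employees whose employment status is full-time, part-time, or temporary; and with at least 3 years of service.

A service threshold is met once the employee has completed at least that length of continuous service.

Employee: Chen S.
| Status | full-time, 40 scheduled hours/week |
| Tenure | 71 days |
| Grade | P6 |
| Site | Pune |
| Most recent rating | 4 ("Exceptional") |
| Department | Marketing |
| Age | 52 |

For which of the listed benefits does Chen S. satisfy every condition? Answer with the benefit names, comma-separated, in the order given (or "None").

Health Insurance — status full-time ✓; rating 4 ≥ 2 ✓; 40 hrs/wk ≥ 35 ✓ → eligible.
Vision Plan — status full-time ✓ (not excluded); service 71 days ≥ 30 days ✓; grade P6 ≥ P5 ✓ → eligible.
Parking Benefit — status full-time ✓; service 71 days < 12 weeks (≈84 days) ✗ → not eligible.
Short-Term Disability — status full-time ✓ (not excluded); 40 hrs/wk ≥ 25 ✓ → eligible.
Long-Term Disability — status full-time ✓; service 71 days < 3 years (≈1095 days) ✗ → not eligible.

Health Insurance, Vision Plan, Short-Term Disability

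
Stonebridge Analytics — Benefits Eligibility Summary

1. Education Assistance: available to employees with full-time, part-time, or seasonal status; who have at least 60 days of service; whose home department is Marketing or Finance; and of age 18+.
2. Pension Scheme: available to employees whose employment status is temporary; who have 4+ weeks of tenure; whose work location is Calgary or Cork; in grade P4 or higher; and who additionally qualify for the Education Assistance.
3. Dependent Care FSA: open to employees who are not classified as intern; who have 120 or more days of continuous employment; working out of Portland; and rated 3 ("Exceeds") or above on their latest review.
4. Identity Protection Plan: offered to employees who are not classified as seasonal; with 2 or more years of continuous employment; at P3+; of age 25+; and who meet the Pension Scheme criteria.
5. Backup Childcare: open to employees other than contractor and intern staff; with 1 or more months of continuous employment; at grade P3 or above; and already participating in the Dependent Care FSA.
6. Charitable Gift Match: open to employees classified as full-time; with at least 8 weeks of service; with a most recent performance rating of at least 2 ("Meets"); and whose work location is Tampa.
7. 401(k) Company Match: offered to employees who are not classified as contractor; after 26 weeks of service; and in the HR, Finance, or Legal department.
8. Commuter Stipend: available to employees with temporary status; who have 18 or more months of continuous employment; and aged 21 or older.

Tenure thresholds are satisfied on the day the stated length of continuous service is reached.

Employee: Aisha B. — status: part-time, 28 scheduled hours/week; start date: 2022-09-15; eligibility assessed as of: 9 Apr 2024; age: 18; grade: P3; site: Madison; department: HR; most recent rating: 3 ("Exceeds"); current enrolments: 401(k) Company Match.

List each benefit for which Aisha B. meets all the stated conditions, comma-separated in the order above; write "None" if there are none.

401(k) Company Match

Service from 2022-09-15 to 9 Apr 2024: 572 days.
Education Assistance — status part-time ✓; service 572 days ≥ 60 days ✓; dept HR ✗ → not eligible.
Pension Scheme — status part-time ✗ (requires temporary) → not eligible.
Dependent Care FSA — status part-time ✓ (not excluded); service 572 days ≥ 120 days ✓; site Madison ✗ (not Portland) → not eligible.
Identity Protection Plan — status part-time ✓ (not excluded); service 572 days < 2 years (≈730 days) ✗ → not eligible.
Backup Childcare — status part-time ✓ (not excluded); service 572 days ≥ 1 month (≈30 days) ✓; grade P3 ≥ P3 ✓; not enrolled in Dependent Care FSA ✗ → not eligible.
Charitable Gift Match — status part-time ✗ (requires full-time) → not eligible.
401(k) Company Match — status part-time ✓ (not excluded); service 572 days ≥ 26 weeks (≈182 days) ✓; dept HR ✓ → eligible.
Commuter Stipend — status part-time ✗ (requires temporary) → not eligible.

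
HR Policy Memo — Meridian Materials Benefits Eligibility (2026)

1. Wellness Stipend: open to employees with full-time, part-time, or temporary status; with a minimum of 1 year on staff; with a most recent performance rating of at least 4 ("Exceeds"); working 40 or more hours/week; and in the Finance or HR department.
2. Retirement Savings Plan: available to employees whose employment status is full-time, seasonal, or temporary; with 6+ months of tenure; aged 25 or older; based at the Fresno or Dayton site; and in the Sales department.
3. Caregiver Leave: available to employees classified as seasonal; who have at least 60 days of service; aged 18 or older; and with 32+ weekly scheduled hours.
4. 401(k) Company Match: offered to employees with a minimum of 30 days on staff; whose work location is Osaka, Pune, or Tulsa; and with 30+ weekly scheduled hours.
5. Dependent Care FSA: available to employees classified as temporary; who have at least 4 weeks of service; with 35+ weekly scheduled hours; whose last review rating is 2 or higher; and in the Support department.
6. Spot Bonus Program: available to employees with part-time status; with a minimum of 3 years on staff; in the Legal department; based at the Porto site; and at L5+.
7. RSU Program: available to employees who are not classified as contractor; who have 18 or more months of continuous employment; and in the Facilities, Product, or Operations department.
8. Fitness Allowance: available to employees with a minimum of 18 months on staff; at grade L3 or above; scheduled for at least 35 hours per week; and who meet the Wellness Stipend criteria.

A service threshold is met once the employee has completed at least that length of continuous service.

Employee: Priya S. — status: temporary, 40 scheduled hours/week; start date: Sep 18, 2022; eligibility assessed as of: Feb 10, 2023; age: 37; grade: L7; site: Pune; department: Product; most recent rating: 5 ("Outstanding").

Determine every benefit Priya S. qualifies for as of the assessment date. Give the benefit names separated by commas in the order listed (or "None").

Service from Sep 18, 2022 to Feb 10, 2023: 145 days.
Wellness Stipend — status temporary ✓; service 145 days < 1 year (≈365 days) ✗ → not eligible.
Retirement Savings Plan — status temporary ✓; service 145 days < 6 months (≈180 days) ✗ → not eligible.
Caregiver Leave — status temporary ✗ (requires seasonal) → not eligible.
401(k) Company Match — service 145 days ≥ 30 days ✓; site Pune ✓; 40 hrs/wk ≥ 30 ✓ → eligible.
Dependent Care FSA — status temporary ✓; service 145 days ≥ 4 weeks (≈28 days) ✓; 40 hrs/wk ≥ 35 ✓; rating 5 ≥ 2 ✓; dept Product ✗ → not eligible.
Spot Bonus Program — status temporary ✗ (requires part-time) → not eligible.
RSU Program — status temporary ✓ (not excluded); service 145 days < 18 months (≈540 days) ✗ → not eligible.
Fitness Allowance — service 145 days < 18 months (≈540 days) ✗ → not eligible.

401(k) Company Match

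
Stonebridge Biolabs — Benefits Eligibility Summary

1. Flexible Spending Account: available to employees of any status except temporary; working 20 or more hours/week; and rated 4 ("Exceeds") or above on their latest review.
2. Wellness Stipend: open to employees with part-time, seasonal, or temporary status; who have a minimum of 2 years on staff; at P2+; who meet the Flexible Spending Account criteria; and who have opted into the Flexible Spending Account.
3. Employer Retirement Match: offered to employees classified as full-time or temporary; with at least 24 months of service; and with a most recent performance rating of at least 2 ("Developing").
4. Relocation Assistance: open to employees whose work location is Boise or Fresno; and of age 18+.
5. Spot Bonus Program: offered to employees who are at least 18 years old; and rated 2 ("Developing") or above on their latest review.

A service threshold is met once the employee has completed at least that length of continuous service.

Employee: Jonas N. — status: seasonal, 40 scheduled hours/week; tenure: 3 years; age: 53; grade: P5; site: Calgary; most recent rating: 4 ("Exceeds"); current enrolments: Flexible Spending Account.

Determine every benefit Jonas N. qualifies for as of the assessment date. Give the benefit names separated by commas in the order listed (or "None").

Flexible Spending Account — status seasonal ✓ (not excluded); 40 hrs/wk ≥ 20 ✓; rating 4 ≥ 4 ✓ → eligible.
Wellness Stipend — status seasonal ✓; service 3 years ≥ 2 years ✓; grade P5 ≥ P2 ✓; eligible for Flexible Spending Account ✓; enrolled in Flexible Spending Account ✓ → eligible.
Employer Retirement Match — status seasonal ✗ (requires full-time or temporary) → not eligible.
Relocation Assistance — site Calgary ✗ (not Boise or Fresno) → not eligible.
Spot Bonus Program — age 53 ≥ 18 ✓; rating 4 ≥ 2 ✓ → eligible.

Flexible Spending Account, Wellness Stipend, Spot Bonus Program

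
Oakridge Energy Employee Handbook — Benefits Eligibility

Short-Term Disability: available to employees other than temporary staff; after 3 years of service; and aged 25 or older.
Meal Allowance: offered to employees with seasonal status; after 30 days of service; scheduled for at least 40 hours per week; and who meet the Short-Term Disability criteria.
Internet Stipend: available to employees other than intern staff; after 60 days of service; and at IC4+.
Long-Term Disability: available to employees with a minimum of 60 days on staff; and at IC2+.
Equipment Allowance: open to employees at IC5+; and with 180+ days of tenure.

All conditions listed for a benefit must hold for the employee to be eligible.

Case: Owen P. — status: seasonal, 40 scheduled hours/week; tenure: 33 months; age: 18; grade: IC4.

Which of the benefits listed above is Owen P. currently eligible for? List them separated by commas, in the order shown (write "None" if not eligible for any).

Internet Stipend, Long-Term Disability

Short-Term Disability — status seasonal ✓ (not excluded); service 33 months < 3 years (≈1095 days) ✗ → not eligible.
Meal Allowance — status seasonal ✓; service 33 months ≥ 30 days ✓; 40 hrs/wk ≥ 40 ✓; not eligible for Short-Term Disability ✗ → not eligible.
Internet Stipend — status seasonal ✓ (not excluded); service 33 months ≥ 60 days ✓; grade IC4 ≥ IC4 ✓ → eligible.
Long-Term Disability — service 33 months ≥ 60 days ✓; grade IC4 ≥ IC2 ✓ → eligible.
Equipment Allowance — grade IC4 < IC5 ✗ → not eligible.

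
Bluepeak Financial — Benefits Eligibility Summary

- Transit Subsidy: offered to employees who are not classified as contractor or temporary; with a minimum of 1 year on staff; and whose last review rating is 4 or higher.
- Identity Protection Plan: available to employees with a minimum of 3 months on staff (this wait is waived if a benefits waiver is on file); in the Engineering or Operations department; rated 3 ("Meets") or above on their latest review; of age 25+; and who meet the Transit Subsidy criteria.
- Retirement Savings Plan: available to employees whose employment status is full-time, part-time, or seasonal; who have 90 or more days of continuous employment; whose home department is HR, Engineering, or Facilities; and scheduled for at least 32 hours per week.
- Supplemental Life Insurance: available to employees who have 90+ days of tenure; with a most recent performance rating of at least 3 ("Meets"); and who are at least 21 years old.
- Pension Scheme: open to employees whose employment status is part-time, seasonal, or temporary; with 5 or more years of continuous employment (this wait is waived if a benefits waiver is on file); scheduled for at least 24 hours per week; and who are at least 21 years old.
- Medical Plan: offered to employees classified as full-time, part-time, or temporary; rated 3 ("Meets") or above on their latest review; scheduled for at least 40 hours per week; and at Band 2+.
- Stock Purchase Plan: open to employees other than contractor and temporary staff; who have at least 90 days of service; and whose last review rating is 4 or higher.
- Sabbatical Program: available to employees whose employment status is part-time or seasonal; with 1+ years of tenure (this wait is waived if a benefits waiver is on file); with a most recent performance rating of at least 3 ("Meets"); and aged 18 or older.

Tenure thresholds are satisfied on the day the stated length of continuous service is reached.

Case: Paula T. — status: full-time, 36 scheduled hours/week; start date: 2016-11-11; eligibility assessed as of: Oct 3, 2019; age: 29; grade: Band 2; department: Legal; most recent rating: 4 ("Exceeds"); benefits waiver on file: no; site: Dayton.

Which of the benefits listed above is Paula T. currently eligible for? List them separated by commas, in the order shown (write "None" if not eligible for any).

Transit Subsidy, Supplemental Life Insurance, Stock Purchase Plan

Service from 2016-11-11 to Oct 3, 2019: 1056 days.
Transit Subsidy — status full-time ✓ (not excluded); service 1056 days ≥ 1 year (≈365 days) ✓; rating 4 ≥ 4 ✓ → eligible.
Identity Protection Plan — no waiver, service 1056 days ≥ 3 months (≈90 days) ✓; dept Legal ✗ → not eligible.
Retirement Savings Plan — status full-time ✓; service 1056 days ≥ 90 days ✓; dept Legal ✗ → not eligible.
Supplemental Life Insurance — service 1056 days ≥ 90 days ✓; rating 4 ≥ 3 ✓; age 29 ≥ 21 ✓ → eligible.
Pension Scheme — status full-time ✗ (requires part-time, seasonal, or temporary) → not eligible.
Medical Plan — status full-time ✓; rating 4 ≥ 3 ✓; 36 hrs/wk < 40 ✗ → not eligible.
Stock Purchase Plan — status full-time ✓ (not excluded); service 1056 days ≥ 90 days ✓; rating 4 ≥ 4 ✓ → eligible.
Sabbatical Program — status full-time ✗ (requires part-time or seasonal) → not eligible.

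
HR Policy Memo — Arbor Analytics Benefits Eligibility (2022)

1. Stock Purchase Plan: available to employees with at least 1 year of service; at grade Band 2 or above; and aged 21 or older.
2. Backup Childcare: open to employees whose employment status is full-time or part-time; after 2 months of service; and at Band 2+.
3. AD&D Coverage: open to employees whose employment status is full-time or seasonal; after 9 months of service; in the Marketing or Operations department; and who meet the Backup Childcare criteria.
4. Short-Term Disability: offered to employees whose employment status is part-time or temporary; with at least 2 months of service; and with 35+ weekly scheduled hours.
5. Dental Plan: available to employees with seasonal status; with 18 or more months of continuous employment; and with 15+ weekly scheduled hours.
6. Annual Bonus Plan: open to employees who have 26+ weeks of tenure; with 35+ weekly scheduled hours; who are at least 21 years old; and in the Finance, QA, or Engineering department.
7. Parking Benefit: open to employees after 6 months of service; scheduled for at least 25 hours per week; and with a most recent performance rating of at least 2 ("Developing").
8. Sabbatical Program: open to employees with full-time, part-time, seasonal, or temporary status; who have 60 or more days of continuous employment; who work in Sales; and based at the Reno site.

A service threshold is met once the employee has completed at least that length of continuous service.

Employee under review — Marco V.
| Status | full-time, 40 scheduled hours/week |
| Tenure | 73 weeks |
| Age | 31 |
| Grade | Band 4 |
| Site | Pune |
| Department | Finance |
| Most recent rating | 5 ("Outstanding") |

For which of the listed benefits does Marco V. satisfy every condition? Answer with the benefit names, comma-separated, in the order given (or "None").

Stock Purchase Plan, Backup Childcare, Annual Bonus Plan, Parking Benefit

Stock Purchase Plan — service 73 weeks ≥ 1 year (≈365 days) ✓; grade Band 4 ≥ Band 2 ✓; age 31 ≥ 21 ✓ → eligible.
Backup Childcare — status full-time ✓; service 73 weeks ≥ 2 months (≈60 days) ✓; grade Band 4 ≥ Band 2 ✓ → eligible.
AD&D Coverage — status full-time ✓; service 73 weeks ≥ 9 months (≈270 days) ✓; dept Finance ✗ → not eligible.
Short-Term Disability — status full-time ✗ (requires part-time or temporary) → not eligible.
Dental Plan — status full-time ✗ (requires seasonal) → not eligible.
Annual Bonus Plan — service 73 weeks ≥ 26 weeks ✓; 40 hrs/wk ≥ 35 ✓; age 31 ≥ 21 ✓; dept Finance ✓ → eligible.
Parking Benefit — service 73 weeks ≥ 6 months (≈180 days) ✓; 40 hrs/wk ≥ 25 ✓; rating 5 ≥ 2 ✓ → eligible.
Sabbatical Program — status full-time ✓; service 73 weeks ≥ 60 days ✓; dept Finance ✗ → not eligible.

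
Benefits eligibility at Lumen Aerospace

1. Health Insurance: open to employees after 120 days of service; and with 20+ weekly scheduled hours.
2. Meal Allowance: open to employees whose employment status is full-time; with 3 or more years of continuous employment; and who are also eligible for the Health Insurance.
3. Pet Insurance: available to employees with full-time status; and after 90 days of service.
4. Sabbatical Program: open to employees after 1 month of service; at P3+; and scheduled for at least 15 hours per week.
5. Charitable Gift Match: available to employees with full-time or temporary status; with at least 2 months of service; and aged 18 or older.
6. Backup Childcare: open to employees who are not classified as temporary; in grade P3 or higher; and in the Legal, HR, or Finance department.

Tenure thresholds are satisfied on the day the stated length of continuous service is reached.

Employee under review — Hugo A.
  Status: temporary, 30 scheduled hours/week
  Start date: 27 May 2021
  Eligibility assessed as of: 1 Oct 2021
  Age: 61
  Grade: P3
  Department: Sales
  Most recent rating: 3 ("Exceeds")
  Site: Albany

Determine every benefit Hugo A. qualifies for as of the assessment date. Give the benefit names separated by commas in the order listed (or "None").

Service from 27 May 2021 to 1 Oct 2021: 127 days.
Health Insurance — service 127 days ≥ 120 days ✓; 30 hrs/wk ≥ 20 ✓ → eligible.
Meal Allowance — status temporary ✗ (requires full-time) → not eligible.
Pet Insurance — status temporary ✗ (requires full-time) → not eligible.
Sabbatical Program — service 127 days ≥ 1 month (≈30 days) ✓; grade P3 ≥ P3 ✓; 30 hrs/wk ≥ 15 ✓ → eligible.
Charitable Gift Match — status temporary ✓; service 127 days ≥ 2 months (≈60 days) ✓; age 61 ≥ 18 ✓ → eligible.
Backup Childcare — status temporary ✗ (excluded) → not eligible.

Health Insurance, Sabbatical Program, Charitable Gift Match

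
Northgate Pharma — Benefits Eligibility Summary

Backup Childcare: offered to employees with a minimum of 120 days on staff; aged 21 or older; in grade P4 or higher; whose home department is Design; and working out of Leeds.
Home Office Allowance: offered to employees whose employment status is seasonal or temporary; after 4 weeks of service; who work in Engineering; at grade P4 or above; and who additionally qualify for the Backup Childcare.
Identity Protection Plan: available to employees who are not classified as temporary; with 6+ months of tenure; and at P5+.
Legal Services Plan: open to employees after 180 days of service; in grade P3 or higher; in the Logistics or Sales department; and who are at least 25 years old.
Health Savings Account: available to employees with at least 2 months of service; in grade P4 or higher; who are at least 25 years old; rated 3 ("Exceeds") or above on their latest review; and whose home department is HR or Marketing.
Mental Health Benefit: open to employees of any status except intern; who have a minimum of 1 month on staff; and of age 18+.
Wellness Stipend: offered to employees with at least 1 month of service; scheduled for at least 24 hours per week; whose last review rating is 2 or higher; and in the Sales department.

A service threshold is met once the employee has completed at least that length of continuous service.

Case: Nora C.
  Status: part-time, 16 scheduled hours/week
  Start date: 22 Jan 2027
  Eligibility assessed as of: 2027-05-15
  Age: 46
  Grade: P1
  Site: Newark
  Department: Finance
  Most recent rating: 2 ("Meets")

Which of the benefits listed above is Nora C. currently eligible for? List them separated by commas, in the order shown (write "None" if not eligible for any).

Service from 22 Jan 2027 to 2027-05-15: 113 days.
Backup Childcare — service 113 days < 120 days ✗ → not eligible.
Home Office Allowance — status part-time ✗ (requires seasonal or temporary) → not eligible.
Identity Protection Plan — status part-time ✓ (not excluded); service 113 days < 6 months (≈180 days) ✗ → not eligible.
Legal Services Plan — service 113 days < 180 days ✗ → not eligible.
Health Savings Account — service 113 days ≥ 2 months (≈60 days) ✓; grade P1 < P4 ✗ → not eligible.
Mental Health Benefit — status part-time ✓ (not excluded); service 113 days ≥ 1 month (≈30 days) ✓; age 46 ≥ 18 ✓ → eligible.
Wellness Stipend — service 113 days ≥ 1 month (≈30 days) ✓; 16 hrs/wk < 24 ✗ → not eligible.

Mental Health Benefit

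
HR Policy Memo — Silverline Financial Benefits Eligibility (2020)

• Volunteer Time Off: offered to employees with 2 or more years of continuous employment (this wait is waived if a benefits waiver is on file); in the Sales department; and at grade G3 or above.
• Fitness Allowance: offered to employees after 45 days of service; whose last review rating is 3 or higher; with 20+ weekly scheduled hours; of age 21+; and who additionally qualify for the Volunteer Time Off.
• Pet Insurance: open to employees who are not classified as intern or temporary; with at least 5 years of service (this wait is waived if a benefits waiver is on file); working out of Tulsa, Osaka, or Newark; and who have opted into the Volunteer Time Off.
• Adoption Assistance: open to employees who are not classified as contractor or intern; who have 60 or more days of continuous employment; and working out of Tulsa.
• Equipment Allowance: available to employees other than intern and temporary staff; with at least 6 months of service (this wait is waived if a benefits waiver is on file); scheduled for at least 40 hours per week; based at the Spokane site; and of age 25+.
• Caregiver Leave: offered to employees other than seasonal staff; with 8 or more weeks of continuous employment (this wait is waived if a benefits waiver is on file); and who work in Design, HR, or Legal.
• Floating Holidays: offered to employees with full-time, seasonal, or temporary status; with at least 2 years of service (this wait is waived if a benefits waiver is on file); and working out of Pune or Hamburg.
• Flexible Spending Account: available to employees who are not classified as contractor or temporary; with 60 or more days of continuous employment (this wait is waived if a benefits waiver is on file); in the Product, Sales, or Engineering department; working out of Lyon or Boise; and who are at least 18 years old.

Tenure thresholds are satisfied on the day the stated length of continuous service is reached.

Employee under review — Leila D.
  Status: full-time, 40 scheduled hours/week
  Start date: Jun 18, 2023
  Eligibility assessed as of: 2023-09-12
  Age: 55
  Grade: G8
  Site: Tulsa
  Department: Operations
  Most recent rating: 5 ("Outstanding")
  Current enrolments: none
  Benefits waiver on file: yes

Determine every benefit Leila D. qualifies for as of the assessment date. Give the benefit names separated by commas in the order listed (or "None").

Adoption Assistance

Service from Jun 18, 2023 to 2023-09-12: 86 days.
Volunteer Time Off — benefits waiver on file ✓; dept Operations ✗ → not eligible.
Fitness Allowance — service 86 days ≥ 45 days ✓; rating 5 ≥ 3 ✓; 40 hrs/wk ≥ 20 ✓; age 55 ≥ 21 ✓; not eligible for Volunteer Time Off ✗ → not eligible.
Pet Insurance — status full-time ✓ (not excluded); benefits waiver on file ✓; site Tulsa ✓; not enrolled in Volunteer Time Off ✗ → not eligible.
Adoption Assistance — status full-time ✓ (not excluded); service 86 days ≥ 60 days ✓; site Tulsa ✓ → eligible.
Equipment Allowance — status full-time ✓ (not excluded); benefits waiver on file ✓; 40 hrs/wk ≥ 40 ✓; site Tulsa ✗ (not Spokane) → not eligible.
Caregiver Leave — status full-time ✓ (not excluded); benefits waiver on file ✓; dept Operations ✗ → not eligible.
Floating Holidays — status full-time ✓; benefits waiver on file ✓; site Tulsa ✗ (not Pune or Hamburg) → not eligible.
Flexible Spending Account — status full-time ✓ (not excluded); benefits waiver on file ✓; dept Operations ✗ → not eligible.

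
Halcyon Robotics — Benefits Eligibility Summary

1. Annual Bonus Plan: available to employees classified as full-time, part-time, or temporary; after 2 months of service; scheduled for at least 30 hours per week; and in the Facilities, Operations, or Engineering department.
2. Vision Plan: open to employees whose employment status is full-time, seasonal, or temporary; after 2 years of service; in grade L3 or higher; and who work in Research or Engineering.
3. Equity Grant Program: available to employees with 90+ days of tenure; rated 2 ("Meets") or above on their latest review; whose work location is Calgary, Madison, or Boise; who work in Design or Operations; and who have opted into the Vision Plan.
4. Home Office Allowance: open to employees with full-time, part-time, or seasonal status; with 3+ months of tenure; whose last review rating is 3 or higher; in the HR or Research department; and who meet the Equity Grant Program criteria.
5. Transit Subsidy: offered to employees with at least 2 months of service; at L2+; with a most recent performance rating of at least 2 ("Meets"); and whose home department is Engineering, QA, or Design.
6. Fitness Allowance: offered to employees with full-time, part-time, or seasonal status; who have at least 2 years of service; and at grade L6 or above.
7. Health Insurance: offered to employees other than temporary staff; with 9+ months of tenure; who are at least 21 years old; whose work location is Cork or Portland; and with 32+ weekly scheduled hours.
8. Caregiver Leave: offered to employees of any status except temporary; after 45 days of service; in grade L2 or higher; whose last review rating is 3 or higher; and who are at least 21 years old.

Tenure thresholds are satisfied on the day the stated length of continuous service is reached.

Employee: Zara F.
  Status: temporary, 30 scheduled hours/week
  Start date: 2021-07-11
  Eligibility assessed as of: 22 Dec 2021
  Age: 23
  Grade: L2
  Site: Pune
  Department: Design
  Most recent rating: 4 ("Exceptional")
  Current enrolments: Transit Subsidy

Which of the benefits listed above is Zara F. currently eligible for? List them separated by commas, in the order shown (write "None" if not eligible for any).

Transit Subsidy

Service from 2021-07-11 to 22 Dec 2021: 164 days.
Annual Bonus Plan — status temporary ✓; service 164 days ≥ 2 months (≈60 days) ✓; 30 hrs/wk ≥ 30 ✓; dept Design ✗ → not eligible.
Vision Plan — status temporary ✓; service 164 days < 2 years (≈730 days) ✗ → not eligible.
Equity Grant Program — service 164 days ≥ 90 days ✓; rating 4 ≥ 2 ✓; site Pune ✗ (not Calgary, Madison, or Boise) → not eligible.
Home Office Allowance — status temporary ✗ (requires full-time, part-time, or seasonal) → not eligible.
Transit Subsidy — service 164 days ≥ 2 months (≈60 days) ✓; grade L2 ≥ L2 ✓; rating 4 ≥ 2 ✓; dept Design ✓ → eligible.
Fitness Allowance — status temporary ✗ (requires full-time, part-time, or seasonal) → not eligible.
Health Insurance — status temporary ✗ (excluded) → not eligible.
Caregiver Leave — status temporary ✗ (excluded) → not eligible.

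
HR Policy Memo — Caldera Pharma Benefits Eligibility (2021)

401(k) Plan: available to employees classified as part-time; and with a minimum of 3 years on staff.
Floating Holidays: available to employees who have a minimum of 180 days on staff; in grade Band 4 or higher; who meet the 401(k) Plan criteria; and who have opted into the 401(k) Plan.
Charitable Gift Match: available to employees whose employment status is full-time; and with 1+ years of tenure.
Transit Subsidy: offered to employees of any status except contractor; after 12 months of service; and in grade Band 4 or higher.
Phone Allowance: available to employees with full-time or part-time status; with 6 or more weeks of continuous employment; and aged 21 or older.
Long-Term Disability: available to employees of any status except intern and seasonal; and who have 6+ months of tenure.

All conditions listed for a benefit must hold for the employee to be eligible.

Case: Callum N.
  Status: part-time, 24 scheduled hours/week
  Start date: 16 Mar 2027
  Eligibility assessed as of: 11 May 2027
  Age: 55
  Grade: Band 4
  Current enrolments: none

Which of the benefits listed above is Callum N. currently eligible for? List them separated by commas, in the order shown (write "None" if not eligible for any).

Service from 16 Mar 2027 to 11 May 2027: 56 days.
401(k) Plan — status part-time ✓; service 56 days < 3 years (≈1095 days) ✗ → not eligible.
Floating Holidays — service 56 days < 180 days ✗ → not eligible.
Charitable Gift Match — status part-time ✗ (requires full-time) → not eligible.
Transit Subsidy — status part-time ✓ (not excluded); service 56 days < 12 months (≈360 days) ✗ → not eligible.
Phone Allowance — status part-time ✓; service 56 days ≥ 6 weeks (≈42 days) ✓; age 55 ≥ 21 ✓ → eligible.
Long-Term Disability — status part-time ✓ (not excluded); service 56 days < 6 months (≈180 days) ✗ → not eligible.

Phone Allowance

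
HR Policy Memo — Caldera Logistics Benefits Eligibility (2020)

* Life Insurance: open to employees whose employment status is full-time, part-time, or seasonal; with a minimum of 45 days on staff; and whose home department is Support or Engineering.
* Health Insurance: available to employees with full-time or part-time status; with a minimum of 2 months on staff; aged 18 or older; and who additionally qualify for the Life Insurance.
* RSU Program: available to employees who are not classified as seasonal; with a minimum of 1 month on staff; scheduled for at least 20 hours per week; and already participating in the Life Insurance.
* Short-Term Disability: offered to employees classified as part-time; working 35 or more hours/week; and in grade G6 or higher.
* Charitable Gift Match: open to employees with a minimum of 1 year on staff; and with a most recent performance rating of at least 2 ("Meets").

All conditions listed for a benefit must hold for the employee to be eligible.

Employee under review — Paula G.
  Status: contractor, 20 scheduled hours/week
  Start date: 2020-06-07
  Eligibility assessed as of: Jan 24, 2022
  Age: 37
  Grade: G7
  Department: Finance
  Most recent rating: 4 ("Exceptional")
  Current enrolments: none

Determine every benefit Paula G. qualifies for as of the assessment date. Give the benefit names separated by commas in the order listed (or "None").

Charitable Gift Match

Service from 2020-06-07 to Jan 24, 2022: 596 days.
Life Insurance — status contractor ✗ (requires full-time, part-time, or seasonal) → not eligible.
Health Insurance — status contractor ✗ (requires full-time or part-time) → not eligible.
RSU Program — status contractor ✓ (not excluded); service 596 days ≥ 1 month (≈30 days) ✓; 20 hrs/wk ≥ 20 ✓; not enrolled in Life Insurance ✗ → not eligible.
Short-Term Disability — status contractor ✗ (requires part-time) → not eligible.
Charitable Gift Match — service 596 days ≥ 1 year (≈365 days) ✓; rating 4 ≥ 2 ✓ → eligible.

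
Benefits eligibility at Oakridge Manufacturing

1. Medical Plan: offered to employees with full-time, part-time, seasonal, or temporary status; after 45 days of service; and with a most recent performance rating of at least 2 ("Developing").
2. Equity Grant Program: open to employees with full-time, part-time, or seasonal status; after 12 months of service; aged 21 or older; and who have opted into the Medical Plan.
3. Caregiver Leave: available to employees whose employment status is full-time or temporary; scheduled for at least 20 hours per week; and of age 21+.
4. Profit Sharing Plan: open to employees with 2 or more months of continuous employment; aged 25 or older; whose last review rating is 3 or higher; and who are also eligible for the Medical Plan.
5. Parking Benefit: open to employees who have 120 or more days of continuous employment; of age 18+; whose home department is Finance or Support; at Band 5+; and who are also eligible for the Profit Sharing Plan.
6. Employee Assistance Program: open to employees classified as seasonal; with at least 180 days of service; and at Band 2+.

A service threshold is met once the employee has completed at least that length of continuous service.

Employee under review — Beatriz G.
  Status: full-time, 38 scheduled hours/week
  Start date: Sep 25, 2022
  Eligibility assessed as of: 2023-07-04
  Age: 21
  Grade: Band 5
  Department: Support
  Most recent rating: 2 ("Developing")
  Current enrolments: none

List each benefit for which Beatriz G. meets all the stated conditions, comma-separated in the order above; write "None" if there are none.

Medical Plan, Caregiver Leave

Service from Sep 25, 2022 to 2023-07-04: 282 days.
Medical Plan — status full-time ✓; service 282 days ≥ 45 days ✓; rating 2 ≥ 2 ✓ → eligible.
Equity Grant Program — status full-time ✓; service 282 days < 12 months (≈360 days) ✗ → not eligible.
Caregiver Leave — status full-time ✓; 38 hrs/wk ≥ 20 ✓; age 21 ≥ 21 ✓ → eligible.
Profit Sharing Plan — service 282 days ≥ 2 months (≈60 days) ✓; age 21 < 25 ✗ → not eligible.
Parking Benefit — service 282 days ≥ 120 days ✓; age 21 ≥ 18 ✓; dept Support ✓; grade Band 5 ≥ Band 5 ✓; not eligible for Profit Sharing Plan ✗ → not eligible.
Employee Assistance Program — status full-time ✗ (requires seasonal) → not eligible.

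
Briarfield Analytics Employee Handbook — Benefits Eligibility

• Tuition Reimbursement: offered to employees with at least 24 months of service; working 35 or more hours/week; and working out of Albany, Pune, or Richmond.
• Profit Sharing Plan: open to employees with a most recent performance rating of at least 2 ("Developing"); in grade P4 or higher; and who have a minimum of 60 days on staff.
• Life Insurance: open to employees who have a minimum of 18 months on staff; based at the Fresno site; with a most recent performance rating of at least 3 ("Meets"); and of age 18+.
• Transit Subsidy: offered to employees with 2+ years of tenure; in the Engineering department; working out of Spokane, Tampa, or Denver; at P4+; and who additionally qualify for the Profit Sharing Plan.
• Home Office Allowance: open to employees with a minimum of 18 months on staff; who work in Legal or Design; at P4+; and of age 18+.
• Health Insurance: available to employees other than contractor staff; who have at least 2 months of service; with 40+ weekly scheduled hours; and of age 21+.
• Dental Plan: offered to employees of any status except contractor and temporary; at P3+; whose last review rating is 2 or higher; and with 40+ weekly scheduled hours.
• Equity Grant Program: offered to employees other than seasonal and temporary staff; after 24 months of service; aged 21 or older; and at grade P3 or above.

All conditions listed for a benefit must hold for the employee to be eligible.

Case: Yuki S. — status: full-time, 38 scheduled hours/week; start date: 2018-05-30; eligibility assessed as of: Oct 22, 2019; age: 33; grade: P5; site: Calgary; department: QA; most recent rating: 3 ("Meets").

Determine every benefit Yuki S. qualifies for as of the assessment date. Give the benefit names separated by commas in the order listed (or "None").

Service from 2018-05-30 to Oct 22, 2019: 510 days.
Tuition Reimbursement — service 510 days < 24 months (≈720 days) ✗ → not eligible.
Profit Sharing Plan — rating 3 ≥ 2 ✓; grade P5 ≥ P4 ✓; service 510 days ≥ 60 days ✓ → eligible.
Life Insurance — service 510 days < 18 months (≈540 days) ✗ → not eligible.
Transit Subsidy — service 510 days < 2 years (≈730 days) ✗ → not eligible.
Home Office Allowance — service 510 days < 18 months (≈540 days) ✗ → not eligible.
Health Insurance — status full-time ✓ (not excluded); service 510 days ≥ 2 months (≈60 days) ✓; 38 hrs/wk < 40 ✗ → not eligible.
Dental Plan — status full-time ✓ (not excluded); grade P5 ≥ P3 ✓; rating 3 ≥ 2 ✓; 38 hrs/wk < 40 ✗ → not eligible.
Equity Grant Program — status full-time ✓ (not excluded); service 510 days < 24 months (≈720 days) ✗ → not eligible.

Profit Sharing Plan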